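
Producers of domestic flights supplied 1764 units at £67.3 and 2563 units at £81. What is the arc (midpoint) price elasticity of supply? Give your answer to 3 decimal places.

1.999

ΔQ = 2563 − 1764 = 799; ΔP = 81 − 67.3 = 13.7.
Midpoints: P̄ = 74.15, Q̄ = 2163.5.
ε_s = (ΔQ/ΔP)(P̄/Q̄) = (799/13.7)(74.15/2163.5).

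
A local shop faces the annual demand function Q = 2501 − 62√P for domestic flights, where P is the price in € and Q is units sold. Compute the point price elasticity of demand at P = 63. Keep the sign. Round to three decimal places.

-0.122

At P = 63, Q = 2008.890.
dQ/dP = −62/(2√P) = -3.906.
ε = (dQ/dP)(P/Q) = (-3.906)(63/2008.890).
|ε| < 1, so demand is inelastic at this price.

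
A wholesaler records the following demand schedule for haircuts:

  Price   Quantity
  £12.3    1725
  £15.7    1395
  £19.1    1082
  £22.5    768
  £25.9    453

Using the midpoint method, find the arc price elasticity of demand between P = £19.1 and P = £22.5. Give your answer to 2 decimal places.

At P = 19.1, Q = 1082; at P = 22.5, Q = 768.
ΔQ = -314, ΔP = 3.4. Midpoints: P̄ = 20.80, Q̄ = 925.0.
ε = (ΔQ/ΔP)(P̄/Q̄) = (-314/3.4)(20.80/925.0).

-2.08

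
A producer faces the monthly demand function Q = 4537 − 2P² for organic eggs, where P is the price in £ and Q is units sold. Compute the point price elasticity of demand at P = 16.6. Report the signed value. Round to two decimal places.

-0.28

At P = 16.6, Q = 3985.880.
dQ/dP = −4P = -66.400.
ε = (dQ/dP)(P/Q) = (-66.400)(16.6/3985.880).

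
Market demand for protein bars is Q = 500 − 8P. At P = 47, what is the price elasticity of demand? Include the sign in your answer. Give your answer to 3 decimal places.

-3.032

At P = 47, Q = 124.
dQ/dP = −8.
ε = (dQ/dP)(P/Q) = (-8)(47/124).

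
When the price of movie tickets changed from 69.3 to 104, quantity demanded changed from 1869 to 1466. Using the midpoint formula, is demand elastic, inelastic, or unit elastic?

Arc ε ≈ -0.604.
|ε| = 0.60 < 1.

inelastic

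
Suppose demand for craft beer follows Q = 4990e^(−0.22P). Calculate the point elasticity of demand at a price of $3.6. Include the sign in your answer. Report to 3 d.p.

At P = 3.6, Q = 2260.161.
dQ/dP = −0.22·4990e^(−0.22P) = −0.22Q = -497.235.
ε = (dQ/dP)(P/Q) = (-497.235)(3.6/2260.161).

-0.792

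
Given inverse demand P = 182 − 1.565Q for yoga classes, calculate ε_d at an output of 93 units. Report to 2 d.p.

-0.25

At Q = 93, P = 182 − 1.565(93) = 36.46.
dP/dQ = −1.565, so dQ/dP = 1/(−1.565) = -0.639.
ε = (dQ/dP)(P/Q) = (-0.639)(36.46/93).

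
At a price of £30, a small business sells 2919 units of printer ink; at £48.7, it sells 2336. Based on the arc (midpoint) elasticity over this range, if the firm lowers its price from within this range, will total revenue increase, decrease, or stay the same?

Arc ε = (-583/18.7)(39.35/2627.5) ≈ -0.467.
|ε| = 0.47 < 1, so demand is inelastic. A price cut therefore reduces total revenue.

decrease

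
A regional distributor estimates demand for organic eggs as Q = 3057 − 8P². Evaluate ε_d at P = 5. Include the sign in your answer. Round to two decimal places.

-0.14

At P = 5, Q = 2857.
dQ/dP = −16P = -80.
ε = (dQ/dP)(P/Q) = (-80)(5/2857).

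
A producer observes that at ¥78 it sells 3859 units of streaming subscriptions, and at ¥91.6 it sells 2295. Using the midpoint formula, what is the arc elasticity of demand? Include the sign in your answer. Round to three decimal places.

ΔQ = 2295 − 3859 = -1564; ΔP = 91.6 − 78 = 13.6.
Midpoints: P̄ = 84.80, Q̄ = 3077.0.
ε = (ΔQ/ΔP)(P̄/Q̄) = (-1564/13.6)(84.80/3077.0).

-3.169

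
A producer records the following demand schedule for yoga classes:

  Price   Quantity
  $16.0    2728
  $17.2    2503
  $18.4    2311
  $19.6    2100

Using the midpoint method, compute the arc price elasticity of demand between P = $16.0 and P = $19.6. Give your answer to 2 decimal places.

-1.29

At P = 16.0, Q = 2728; at P = 19.6, Q = 2100.
ΔQ = -628, ΔP = 3.6. Midpoints: P̄ = 17.80, Q̄ = 2414.0.
ε = (ΔQ/ΔP)(P̄/Q̄) = (-628/3.6)(17.80/2414.0).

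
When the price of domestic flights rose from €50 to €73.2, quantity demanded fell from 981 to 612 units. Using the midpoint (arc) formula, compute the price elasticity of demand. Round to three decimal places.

ΔQ = 612 − 981 = -369; ΔP = 73.2 − 50 = 23.2.
Midpoints: P̄ = 61.60, Q̄ = 796.5.
ε = (ΔQ/ΔP)(P̄/Q̄) = (-369/23.2)(61.60/796.5).

-1.230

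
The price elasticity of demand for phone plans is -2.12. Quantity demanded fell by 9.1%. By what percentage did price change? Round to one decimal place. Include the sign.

4.3%

%ΔP ≈ %ΔQ / ε = (-9.1%)/(-2.12) = 4.29%.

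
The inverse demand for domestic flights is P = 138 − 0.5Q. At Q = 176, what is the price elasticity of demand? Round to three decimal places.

At Q = 176, P = 138 − 0.5(176) = 50.00.
dP/dQ = −0.5, so dQ/dP = 1/(−0.5) = -2.000.
ε = (dQ/dP)(P/Q) = (-2.000)(50.00/176).

-0.568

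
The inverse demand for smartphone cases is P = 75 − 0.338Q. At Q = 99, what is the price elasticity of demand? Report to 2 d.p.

-1.24

At Q = 99, P = 75 − 0.338(99) = 41.54.
dP/dQ = −0.338, so dQ/dP = 1/(−0.338) = -2.959.
ε = (dQ/dP)(P/Q) = (-2.959)(41.54/99).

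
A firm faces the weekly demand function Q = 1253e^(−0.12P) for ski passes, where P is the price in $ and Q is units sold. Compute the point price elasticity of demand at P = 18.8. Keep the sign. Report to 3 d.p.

At P = 18.8, Q = 131.275.
dQ/dP = −0.12·1253e^(−0.12P) = −0.12Q = -15.753.
ε = (dQ/dP)(P/Q) = (-15.753)(18.8/131.275).
|ε| > 1, so demand is elastic at this price.

-2.256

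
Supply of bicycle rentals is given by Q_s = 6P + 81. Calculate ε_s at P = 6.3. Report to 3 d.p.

At P = 6.3, Q_s = 118.80.
dQ_s/dP = 6.
ε_s = (dQ_s/dP)(P/Q_s) = (6)(6.3/118.80).

0.318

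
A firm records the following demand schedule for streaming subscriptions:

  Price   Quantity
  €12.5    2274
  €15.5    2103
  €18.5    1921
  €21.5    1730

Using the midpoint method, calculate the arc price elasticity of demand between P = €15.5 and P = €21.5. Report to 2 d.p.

At P = 15.5, Q = 2103; at P = 21.5, Q = 1730.
ΔQ = -373, ΔP = 6.0. Midpoints: P̄ = 18.50, Q̄ = 1916.5.
ε = (ΔQ/ΔP)(P̄/Q̄) = (-373/6.0)(18.50/1916.5).

-0.60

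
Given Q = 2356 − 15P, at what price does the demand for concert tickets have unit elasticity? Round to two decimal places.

For linear demand Q = a − bP, ε = −bP/(a − bP). |ε| = 1 when bP = a − bP, i.e. P = a/(2b).
P = 2356/(2·15) = 2356/30 = 78.5333.

78.53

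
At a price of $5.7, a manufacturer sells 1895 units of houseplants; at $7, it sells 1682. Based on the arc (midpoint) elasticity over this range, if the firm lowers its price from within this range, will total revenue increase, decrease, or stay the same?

Arc ε = (-213/1.3)(6.35/1788.5) ≈ -0.582.
|ε| = 0.58 < 1, so demand is inelastic. A price cut therefore reduces total revenue.

decrease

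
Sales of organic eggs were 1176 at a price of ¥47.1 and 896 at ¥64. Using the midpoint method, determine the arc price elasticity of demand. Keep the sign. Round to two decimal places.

-0.89

ΔQ = 896 − 1176 = -280; ΔP = 64 − 47.1 = 16.9.
Midpoints: P̄ = 55.55, Q̄ = 1036.0.
ε = (ΔQ/ΔP)(P̄/Q̄) = (-280/16.9)(55.55/1036.0).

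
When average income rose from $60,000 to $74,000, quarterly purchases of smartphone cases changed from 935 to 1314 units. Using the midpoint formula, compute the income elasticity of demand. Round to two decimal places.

1.61

ΔQ = 379, ΔI = 14000. Midpoints: Ī = 67,000, Q̄ = 1124.5.
ε_I = (ΔQ/ΔI)(Ī/Q̄) = (379/14000)(67000/1124.5).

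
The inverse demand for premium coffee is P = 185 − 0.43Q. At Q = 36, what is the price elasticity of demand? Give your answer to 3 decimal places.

-10.951

At Q = 36, P = 185 − 0.43(36) = 169.52.
dP/dQ = −0.43, so dQ/dP = 1/(−0.43) = -2.326.
ε = (dQ/dP)(P/Q) = (-2.326)(169.52/36).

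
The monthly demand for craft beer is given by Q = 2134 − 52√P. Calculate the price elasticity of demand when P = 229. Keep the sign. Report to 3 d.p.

At P = 229, Q = 1347.097.
dQ/dP = −52/(2√P) = -1.718.
ε = (dQ/dP)(P/Q) = (-1.718)(229/1347.097).
|ε| < 1, so demand is inelastic at this price.

-0.292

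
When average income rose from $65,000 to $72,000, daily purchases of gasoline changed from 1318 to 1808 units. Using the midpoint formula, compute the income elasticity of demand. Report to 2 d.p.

3.07

ΔQ = 490, ΔI = 7000. Midpoints: Ī = 68,500, Q̄ = 1563.0.
ε_I = (ΔQ/ΔI)(Ī/Q̄) = (490/7000)(68500/1563.0).
ε_I > 0, so the good is normal.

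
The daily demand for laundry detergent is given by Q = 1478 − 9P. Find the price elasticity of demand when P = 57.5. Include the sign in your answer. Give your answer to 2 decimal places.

At P = 57.5, Q = 960.500.
dQ/dP = −9.
ε = (dQ/dP)(P/Q) = (-9)(57.5/960.500).

-0.54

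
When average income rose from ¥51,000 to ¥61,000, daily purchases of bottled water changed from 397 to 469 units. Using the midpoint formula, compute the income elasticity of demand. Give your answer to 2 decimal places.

0.93

ΔQ = 72, ΔI = 10000. Midpoints: Ī = 56,000, Q̄ = 433.0.
ε_I = (ΔQ/ΔI)(Ī/Q̄) = (72/10000)(56000/433.0).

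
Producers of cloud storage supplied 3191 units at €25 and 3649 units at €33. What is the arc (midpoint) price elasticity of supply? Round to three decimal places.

ΔQ = 3649 − 3191 = 458; ΔP = 33 − 25 = 8.
Midpoints: P̄ = 29.00, Q̄ = 3420.0.
ε_s = (ΔQ/ΔP)(P̄/Q̄) = (458/8)(29.00/3420.0).

0.485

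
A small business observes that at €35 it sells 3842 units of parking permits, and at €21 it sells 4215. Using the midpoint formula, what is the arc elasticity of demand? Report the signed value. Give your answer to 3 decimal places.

-0.185

ΔQ = 4215 − 3842 = 373; ΔP = 21 − 35 = -14.
Midpoints: P̄ = 28.00, Q̄ = 4028.5.
ε = (ΔQ/ΔP)(P̄/Q̄) = (373/-14)(28.00/4028.5).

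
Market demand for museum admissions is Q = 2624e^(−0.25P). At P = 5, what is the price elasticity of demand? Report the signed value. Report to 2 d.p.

-1.25

At P = 5, Q = 751.789.
dQ/dP = −0.25·2624e^(−0.25P) = −0.25Q = -187.947.
ε = (dQ/dP)(P/Q) = (-187.947)(5/751.789).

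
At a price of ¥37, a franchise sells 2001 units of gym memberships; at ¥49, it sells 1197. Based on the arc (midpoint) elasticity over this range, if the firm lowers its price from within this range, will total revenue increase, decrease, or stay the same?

Arc ε = (-804/12)(43.00/1599.0) ≈ -1.802.
|ε| = 1.80 > 1, so demand is elastic. A price cut therefore raises total revenue.

increase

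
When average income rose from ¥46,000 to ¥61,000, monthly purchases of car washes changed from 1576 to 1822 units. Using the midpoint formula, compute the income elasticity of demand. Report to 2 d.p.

0.52

ΔQ = 246, ΔI = 15000. Midpoints: Ī = 53,500, Q̄ = 1699.0.
ε_I = (ΔQ/ΔI)(Ī/Q̄) = (246/15000)(53500/1699.0).
ε_I > 0, so the good is normal.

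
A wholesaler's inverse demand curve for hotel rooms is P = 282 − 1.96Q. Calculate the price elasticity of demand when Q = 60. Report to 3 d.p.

-1.398

At Q = 60, P = 282 − 1.96(60) = 164.40.
dP/dQ = −1.96, so dQ/dP = 1/(−1.96) = -0.510.
ε = (dQ/dP)(P/Q) = (-0.510)(164.40/60).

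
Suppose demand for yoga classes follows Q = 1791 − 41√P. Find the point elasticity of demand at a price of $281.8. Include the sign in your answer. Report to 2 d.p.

At P = 281.8, Q = 1102.737.
dQ/dP = −41/(2√P) = -1.221.
ε = (dQ/dP)(P/Q) = (-1.221)(281.8/1102.737).

-0.31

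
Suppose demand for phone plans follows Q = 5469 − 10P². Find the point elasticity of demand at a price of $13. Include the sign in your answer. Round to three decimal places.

-0.894

At P = 13, Q = 3779.
dQ/dP = −20P = -260.
ε = (dQ/dP)(P/Q) = (-260)(13/3779).
|ε| < 1, so demand is inelastic at this price.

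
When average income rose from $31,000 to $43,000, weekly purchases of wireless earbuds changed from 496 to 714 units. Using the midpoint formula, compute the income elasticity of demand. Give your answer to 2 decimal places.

1.11

ΔQ = 218, ΔI = 12000. Midpoints: Ī = 37,000, Q̄ = 605.0.
ε_I = (ΔQ/ΔI)(Ī/Q̄) = (218/12000)(37000/605.0).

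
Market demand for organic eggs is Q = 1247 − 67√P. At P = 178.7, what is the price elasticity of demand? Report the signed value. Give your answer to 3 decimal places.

At P = 178.7, Q = 351.353.
dQ/dP = −67/(2√P) = -2.506.
ε = (dQ/dP)(P/Q) = (-2.506)(178.7/351.353).
|ε| > 1, so demand is elastic at this price.

-1.275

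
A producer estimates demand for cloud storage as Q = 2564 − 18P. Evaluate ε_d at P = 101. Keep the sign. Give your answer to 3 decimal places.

At P = 101, Q = 746.
dQ/dP = −18.
ε = (dQ/dP)(P/Q) = (-18)(101/746).

-2.437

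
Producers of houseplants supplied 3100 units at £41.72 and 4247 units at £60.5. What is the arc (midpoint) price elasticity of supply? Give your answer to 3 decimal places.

ΔQ = 4247 − 3100 = 1147; ΔP = 60.5 − 41.72 = 18.78.
Midpoints: P̄ = 51.11, Q̄ = 3673.5.
ε_s = (ΔQ/ΔP)(P̄/Q̄) = (1147/18.78)(51.11/3673.5).

0.850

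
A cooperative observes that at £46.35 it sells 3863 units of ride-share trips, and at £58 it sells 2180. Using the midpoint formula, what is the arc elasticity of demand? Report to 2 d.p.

-2.49

ΔQ = 2180 − 3863 = -1683; ΔP = 58 − 46.35 = 11.65.
Midpoints: P̄ = 52.17, Q̄ = 3021.5.
ε = (ΔQ/ΔP)(P̄/Q̄) = (-1683/11.65)(52.17/3021.5).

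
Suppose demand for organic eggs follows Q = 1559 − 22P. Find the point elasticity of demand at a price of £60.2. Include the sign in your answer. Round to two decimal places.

At P = 60.2, Q = 234.600.
dQ/dP = −22.
ε = (dQ/dP)(P/Q) = (-22)(60.2/234.600).

-5.65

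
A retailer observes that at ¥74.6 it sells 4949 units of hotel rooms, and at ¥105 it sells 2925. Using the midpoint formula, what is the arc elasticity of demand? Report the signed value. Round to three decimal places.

ΔQ = 2925 − 4949 = -2024; ΔP = 105 − 74.6 = 30.4.
Midpoints: P̄ = 89.80, Q̄ = 3937.0.
ε = (ΔQ/ΔP)(P̄/Q̄) = (-2024/30.4)(89.80/3937.0).

-1.519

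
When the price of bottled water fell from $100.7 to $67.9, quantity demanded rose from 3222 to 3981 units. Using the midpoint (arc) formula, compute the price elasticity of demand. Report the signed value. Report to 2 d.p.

-0.54

ΔQ = 3981 − 3222 = 759; ΔP = 67.9 − 100.7 = -32.8.
Midpoints: P̄ = 84.30, Q̄ = 3601.5.
ε = (ΔQ/ΔP)(P̄/Q̄) = (759/-32.8)(84.30/3601.5).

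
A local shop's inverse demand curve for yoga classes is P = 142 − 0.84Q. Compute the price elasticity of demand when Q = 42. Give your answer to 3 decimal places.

At Q = 42, P = 142 − 0.84(42) = 106.72.
dP/dQ = −0.84, so dQ/dP = 1/(−0.84) = -1.190.
ε = (dQ/dP)(P/Q) = (-1.190)(106.72/42).

-3.025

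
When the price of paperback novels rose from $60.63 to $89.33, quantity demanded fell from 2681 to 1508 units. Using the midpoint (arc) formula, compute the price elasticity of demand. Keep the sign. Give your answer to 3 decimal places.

ΔQ = 1508 − 2681 = -1173; ΔP = 89.33 − 60.63 = 28.7.
Midpoints: P̄ = 74.98, Q̄ = 2094.5.
ε = (ΔQ/ΔP)(P̄/Q̄) = (-1173/28.7)(74.98/2094.5).

-1.463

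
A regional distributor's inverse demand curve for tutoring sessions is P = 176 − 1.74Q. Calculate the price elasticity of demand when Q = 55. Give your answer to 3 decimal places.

At Q = 55, P = 176 − 1.74(55) = 80.30.
dP/dQ = −1.74, so dQ/dP = 1/(−1.74) = -0.575.
ε = (dQ/dP)(P/Q) = (-0.575)(80.30/55).

-0.839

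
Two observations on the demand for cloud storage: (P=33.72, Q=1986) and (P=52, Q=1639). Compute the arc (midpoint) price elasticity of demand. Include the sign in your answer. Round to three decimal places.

-0.449

ΔQ = 1639 − 1986 = -347; ΔP = 52 − 33.72 = 18.28.
Midpoints: P̄ = 42.86, Q̄ = 1812.5.
ε = (ΔQ/ΔP)(P̄/Q̄) = (-347/18.28)(42.86/1812.5).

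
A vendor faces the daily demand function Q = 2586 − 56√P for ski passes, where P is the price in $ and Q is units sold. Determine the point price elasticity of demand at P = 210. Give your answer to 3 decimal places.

-0.229

At P = 210, Q = 1774.483.
dQ/dP = −56/(2√P) = -1.932.
ε = (dQ/dP)(P/Q) = (-1.932)(210/1774.483).
|ε| < 1, so demand is inelastic at this price.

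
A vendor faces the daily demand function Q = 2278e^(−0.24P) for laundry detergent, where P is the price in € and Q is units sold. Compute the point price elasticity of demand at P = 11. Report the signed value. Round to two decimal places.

-2.64

At P = 11, Q = 162.561.
dQ/dP = −0.24·2278e^(−0.24P) = −0.24Q = -39.015.
ε = (dQ/dP)(P/Q) = (-39.015)(11/162.561).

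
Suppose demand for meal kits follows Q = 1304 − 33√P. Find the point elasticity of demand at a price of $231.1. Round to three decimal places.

-0.313

At P = 231.1, Q = 802.335.
dQ/dP = −33/(2√P) = -1.085.
ε = (dQ/dP)(P/Q) = (-1.085)(231.1/802.335).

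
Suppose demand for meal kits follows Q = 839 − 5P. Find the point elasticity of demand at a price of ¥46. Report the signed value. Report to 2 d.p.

-0.38

At P = 46, Q = 609.
dQ/dP = −5.
ε = (dQ/dP)(P/Q) = (-5)(46/609).
|ε| < 1, so demand is inelastic at this price.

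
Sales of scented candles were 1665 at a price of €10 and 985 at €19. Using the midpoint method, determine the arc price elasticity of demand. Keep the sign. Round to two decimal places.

ΔQ = 985 − 1665 = -680; ΔP = 19 − 10 = 9.
Midpoints: P̄ = 14.50, Q̄ = 1325.0.
ε = (ΔQ/ΔP)(P̄/Q̄) = (-680/9)(14.50/1325.0).

-0.83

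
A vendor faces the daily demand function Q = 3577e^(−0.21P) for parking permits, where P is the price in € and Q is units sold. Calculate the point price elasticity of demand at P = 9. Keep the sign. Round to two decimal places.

At P = 9, Q = 540.384.
dQ/dP = −0.21·3577e^(−0.21P) = −0.21Q = -113.481.
ε = (dQ/dP)(P/Q) = (-113.481)(9/540.384).

-1.89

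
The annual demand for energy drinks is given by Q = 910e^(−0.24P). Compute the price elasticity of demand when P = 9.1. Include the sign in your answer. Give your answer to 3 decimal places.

-2.184

At P = 9.1, Q = 102.457.
dQ/dP = −0.24·910e^(−0.24P) = −0.24Q = -24.590.
ε = (dQ/dP)(P/Q) = (-24.590)(9.1/102.457).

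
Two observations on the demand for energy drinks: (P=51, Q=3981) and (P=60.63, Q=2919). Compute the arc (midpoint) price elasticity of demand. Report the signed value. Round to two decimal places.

-1.78

ΔQ = 2919 − 3981 = -1062; ΔP = 60.63 − 51 = 9.63.
Midpoints: P̄ = 55.81, Q̄ = 3450.0.
ε = (ΔQ/ΔP)(P̄/Q̄) = (-1062/9.63)(55.81/3450.0).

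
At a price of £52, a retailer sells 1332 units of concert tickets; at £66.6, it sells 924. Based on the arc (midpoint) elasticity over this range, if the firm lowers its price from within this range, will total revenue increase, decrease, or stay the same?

increase

Arc ε = (-408/14.6)(59.30/1128.0) ≈ -1.469.
|ε| = 1.47 > 1, so demand is elastic. A price cut therefore raises total revenue.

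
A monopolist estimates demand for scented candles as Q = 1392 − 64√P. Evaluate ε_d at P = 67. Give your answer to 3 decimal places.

At P = 67, Q = 868.137.
dQ/dP = −64/(2√P) = -3.909.
ε = (dQ/dP)(P/Q) = (-3.909)(67/868.137).
|ε| < 1, so demand is inelastic at this price.

-0.302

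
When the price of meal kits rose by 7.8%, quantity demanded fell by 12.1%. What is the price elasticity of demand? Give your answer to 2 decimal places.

-1.55

ε = %ΔQ / %ΔP = (-12.1)/(7.8) = -1.551.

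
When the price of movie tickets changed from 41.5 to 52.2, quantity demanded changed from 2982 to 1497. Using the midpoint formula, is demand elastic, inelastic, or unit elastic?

elastic

Arc ε ≈ -2.903.
|ε| = 2.90 > 1.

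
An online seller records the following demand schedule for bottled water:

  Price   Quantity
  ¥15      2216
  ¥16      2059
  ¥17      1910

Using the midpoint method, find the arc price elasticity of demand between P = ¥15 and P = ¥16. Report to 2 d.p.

-1.14

At P = 15, Q = 2216; at P = 16, Q = 2059.
ΔQ = -157, ΔP = 1. Midpoints: P̄ = 15.50, Q̄ = 2137.5.
ε = (ΔQ/ΔP)(P̄/Q̄) = (-157/1)(15.50/2137.5).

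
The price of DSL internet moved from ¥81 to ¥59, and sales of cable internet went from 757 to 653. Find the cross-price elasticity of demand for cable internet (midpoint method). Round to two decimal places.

0.47

ΔQ_x = 653 − 757 = -104; ΔP_y = 59 − 81 = -22.
Midpoints: P̄_y = 70.00, Q̄_x = 705.0.
ε_xy = (ΔQ_x/ΔP_y)(P̄_y/Q̄_x) = (-104/-22)(70.00/705.0).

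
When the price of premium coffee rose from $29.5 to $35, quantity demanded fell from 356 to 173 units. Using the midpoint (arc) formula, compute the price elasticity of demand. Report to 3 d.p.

-4.057

ΔQ = 173 − 356 = -183; ΔP = 35 − 29.5 = 5.5.
Midpoints: P̄ = 32.25, Q̄ = 264.5.
ε = (ΔQ/ΔP)(P̄/Q̄) = (-183/5.5)(32.25/264.5).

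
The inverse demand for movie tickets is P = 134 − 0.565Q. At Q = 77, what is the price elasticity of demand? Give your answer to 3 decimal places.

At Q = 77, P = 134 − 0.565(77) = 90.50.
dP/dQ = −0.565, so dQ/dP = 1/(−0.565) = -1.770.
ε = (dQ/dP)(P/Q) = (-1.770)(90.50/77).

-2.080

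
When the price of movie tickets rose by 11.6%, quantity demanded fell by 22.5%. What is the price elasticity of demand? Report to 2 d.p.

ε = %ΔQ / %ΔP = (-22.5)/(11.6) = -1.940.

-1.94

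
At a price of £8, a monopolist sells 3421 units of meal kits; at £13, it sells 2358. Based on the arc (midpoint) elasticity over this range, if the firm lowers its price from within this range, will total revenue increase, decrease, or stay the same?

Arc ε = (-1063/5)(10.50/2889.5) ≈ -0.773.
|ε| = 0.77 < 1, so demand is inelastic. A price cut therefore reduces total revenue.

decrease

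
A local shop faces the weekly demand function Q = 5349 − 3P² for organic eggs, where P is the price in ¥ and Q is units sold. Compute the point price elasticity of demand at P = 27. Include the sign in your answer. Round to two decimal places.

-1.38

At P = 27, Q = 3162.
dQ/dP = −6P = -162.
ε = (dQ/dP)(P/Q) = (-162)(27/3162).
|ε| > 1, so demand is elastic at this price.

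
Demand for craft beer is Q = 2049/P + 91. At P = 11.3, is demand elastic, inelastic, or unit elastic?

Q = 272.327, dQ/dP = -16.047.
ε = (dQ/dP)(P/Q) ≈ -0.666.
|ε| = 0.67 < 1.

inelastic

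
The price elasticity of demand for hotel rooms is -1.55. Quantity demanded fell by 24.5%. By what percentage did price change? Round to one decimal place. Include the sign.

%ΔP ≈ %ΔQ / ε = (-24.5%)/(-1.55) = 15.81%.

15.8%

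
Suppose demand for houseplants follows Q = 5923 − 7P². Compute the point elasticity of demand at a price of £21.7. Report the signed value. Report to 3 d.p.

-2.510

At P = 21.7, Q = 2626.770.
dQ/dP = −14P = -303.800.
ε = (dQ/dP)(P/Q) = (-303.800)(21.7/2626.770).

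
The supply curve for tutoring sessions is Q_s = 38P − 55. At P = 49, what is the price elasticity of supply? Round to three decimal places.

1.030

At P = 49, Q_s = 1807.
dQ_s/dP = 38.
ε_s = (dQ_s/dP)(P/Q_s) = (38)(49/1807).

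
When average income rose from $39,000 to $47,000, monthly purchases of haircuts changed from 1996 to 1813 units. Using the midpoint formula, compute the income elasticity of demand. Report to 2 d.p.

ΔQ = -183, ΔI = 8000. Midpoints: Ī = 43,000, Q̄ = 1904.5.
ε_I = (ΔQ/ΔI)(Ī/Q̄) = (-183/8000)(43000/1904.5).
ε_I < 0, so the good is inferior.

-0.52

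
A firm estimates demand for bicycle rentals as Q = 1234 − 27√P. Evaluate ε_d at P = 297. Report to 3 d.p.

At P = 297, Q = 768.690.
dQ/dP = −27/(2√P) = -0.783.
ε = (dQ/dP)(P/Q) = (-0.783)(297/768.690).

-0.303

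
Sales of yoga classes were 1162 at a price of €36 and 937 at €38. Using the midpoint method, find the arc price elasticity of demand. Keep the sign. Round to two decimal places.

ΔQ = 937 − 1162 = -225; ΔP = 38 − 36 = 2.
Midpoints: P̄ = 37.00, Q̄ = 1049.5.
ε = (ΔQ/ΔP)(P̄/Q̄) = (-225/2)(37.00/1049.5).

-3.97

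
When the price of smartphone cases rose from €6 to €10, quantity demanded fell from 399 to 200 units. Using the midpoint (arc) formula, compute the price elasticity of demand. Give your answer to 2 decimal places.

-1.33

ΔQ = 200 − 399 = -199; ΔP = 10 − 6 = 4.
Midpoints: P̄ = 8.00, Q̄ = 299.5.
ε = (ΔQ/ΔP)(P̄/Q̄) = (-199/4)(8.00/299.5).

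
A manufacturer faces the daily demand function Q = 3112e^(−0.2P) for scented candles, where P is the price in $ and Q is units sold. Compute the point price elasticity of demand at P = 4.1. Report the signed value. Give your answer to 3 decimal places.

At P = 4.1, Q = 1370.623.
dQ/dP = −0.2·3112e^(−0.2P) = −0.2Q = -274.125.
ε = (dQ/dP)(P/Q) = (-274.125)(4.1/1370.623).

-0.820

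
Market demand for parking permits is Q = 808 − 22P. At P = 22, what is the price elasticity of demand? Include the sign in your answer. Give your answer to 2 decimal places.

-1.49

At P = 22, Q = 324.
dQ/dP = −22.
ε = (dQ/dP)(P/Q) = (-22)(22/324).
|ε| > 1, so demand is elastic at this price.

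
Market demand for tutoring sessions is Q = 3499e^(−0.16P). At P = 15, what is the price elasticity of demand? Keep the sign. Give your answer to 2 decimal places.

At P = 15, Q = 317.422.
dQ/dP = −0.16·3499e^(−0.16P) = −0.16Q = -50.788.
ε = (dQ/dP)(P/Q) = (-50.788)(15/317.422).

-2.40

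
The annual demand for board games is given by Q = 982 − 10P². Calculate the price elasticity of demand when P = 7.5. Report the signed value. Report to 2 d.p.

At P = 7.5, Q = 419.500.
dQ/dP = −20P = -150.
ε = (dQ/dP)(P/Q) = (-150)(7.5/419.500).
|ε| > 1, so demand is elastic at this price.

-2.68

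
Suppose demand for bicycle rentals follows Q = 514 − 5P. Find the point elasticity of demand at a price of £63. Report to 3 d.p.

At P = 63, Q = 199.
dQ/dP = −5.
ε = (dQ/dP)(P/Q) = (-5)(63/199).

-1.583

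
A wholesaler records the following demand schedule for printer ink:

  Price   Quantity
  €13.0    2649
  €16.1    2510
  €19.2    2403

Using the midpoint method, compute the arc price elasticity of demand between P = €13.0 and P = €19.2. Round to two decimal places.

-0.25

At P = 13.0, Q = 2649; at P = 19.2, Q = 2403.
ΔQ = -246, ΔP = 6.2. Midpoints: P̄ = 16.10, Q̄ = 2526.0.
ε = (ΔQ/ΔP)(P̄/Q̄) = (-246/6.2)(16.10/2526.0).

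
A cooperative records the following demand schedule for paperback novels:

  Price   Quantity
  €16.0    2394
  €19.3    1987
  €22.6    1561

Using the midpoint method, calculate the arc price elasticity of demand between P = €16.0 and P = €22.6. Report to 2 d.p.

At P = 16.0, Q = 2394; at P = 22.6, Q = 1561.
ΔQ = -833, ΔP = 6.6. Midpoints: P̄ = 19.30, Q̄ = 1977.5.
ε = (ΔQ/ΔP)(P̄/Q̄) = (-833/6.6)(19.30/1977.5).

-1.23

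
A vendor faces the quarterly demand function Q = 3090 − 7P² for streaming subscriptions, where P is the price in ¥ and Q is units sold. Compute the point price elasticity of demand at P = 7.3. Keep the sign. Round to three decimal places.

At P = 7.3, Q = 2716.970.
dQ/dP = −14P = -102.200.
ε = (dQ/dP)(P/Q) = (-102.200)(7.3/2716.970).

-0.275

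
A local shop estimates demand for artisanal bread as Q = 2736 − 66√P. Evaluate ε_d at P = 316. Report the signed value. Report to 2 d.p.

At P = 316, Q = 1562.758.
dQ/dP = −66/(2√P) = -1.856.
ε = (dQ/dP)(P/Q) = (-1.856)(316/1562.758).

-0.38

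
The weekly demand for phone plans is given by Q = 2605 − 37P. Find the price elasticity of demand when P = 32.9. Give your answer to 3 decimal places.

At P = 32.9, Q = 1387.700.
dQ/dP = −37.
ε = (dQ/dP)(P/Q) = (-37)(32.9/1387.700).

-0.877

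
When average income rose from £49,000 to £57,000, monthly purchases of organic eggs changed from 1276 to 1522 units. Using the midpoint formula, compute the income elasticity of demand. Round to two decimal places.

ΔQ = 246, ΔI = 8000. Midpoints: Ī = 53,000, Q̄ = 1399.0.
ε_I = (ΔQ/ΔI)(Ī/Q̄) = (246/8000)(53000/1399.0).

1.16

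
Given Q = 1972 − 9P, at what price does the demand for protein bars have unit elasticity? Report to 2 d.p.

109.56

For linear demand Q = a − bP, ε = −bP/(a − bP). |ε| = 1 when bP = a − bP, i.e. P = a/(2b).
P = 1972/(2·9) = 1972/18 = 109.5556.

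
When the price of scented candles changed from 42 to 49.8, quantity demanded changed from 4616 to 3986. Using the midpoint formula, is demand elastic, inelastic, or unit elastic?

inelastic

Arc ε ≈ -0.862.
|ε| = 0.86 < 1.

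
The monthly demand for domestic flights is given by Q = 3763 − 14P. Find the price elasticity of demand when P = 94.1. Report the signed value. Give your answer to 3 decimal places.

At P = 94.1, Q = 2445.600.
dQ/dP = −14.
ε = (dQ/dP)(P/Q) = (-14)(94.1/2445.600).

-0.539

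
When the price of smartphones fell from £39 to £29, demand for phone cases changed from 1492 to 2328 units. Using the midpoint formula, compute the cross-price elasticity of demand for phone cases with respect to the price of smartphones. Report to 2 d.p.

ΔQ_x = 2328 − 1492 = 836; ΔP_y = 29 − 39 = -10.
Midpoints: P̄_y = 34.00, Q̄_x = 1910.0.
ε_xy = (ΔQ_x/ΔP_y)(P̄_y/Q̄_x) = (836/-10)(34.00/1910.0).
ε_xy < 0, so the goods are complements.

-1.49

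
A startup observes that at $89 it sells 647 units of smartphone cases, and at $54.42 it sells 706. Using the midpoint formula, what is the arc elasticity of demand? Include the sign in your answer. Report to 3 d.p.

-0.181

ΔQ = 706 − 647 = 59; ΔP = 54.42 − 89 = -34.58.
Midpoints: P̄ = 71.71, Q̄ = 676.5.
ε = (ΔQ/ΔP)(P̄/Q̄) = (59/-34.58)(71.71/676.5).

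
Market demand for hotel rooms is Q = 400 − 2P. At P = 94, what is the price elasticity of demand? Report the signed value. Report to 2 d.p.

At P = 94, Q = 212.
dQ/dP = −2.
ε = (dQ/dP)(P/Q) = (-2)(94/212).

-0.89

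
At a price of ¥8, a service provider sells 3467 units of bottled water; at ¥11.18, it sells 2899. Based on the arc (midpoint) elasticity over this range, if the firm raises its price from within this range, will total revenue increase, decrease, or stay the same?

Arc ε = (-568/3.18)(9.59/3183.0) ≈ -0.538.
|ε| = 0.54 < 1, so demand is inelastic. A price rise therefore raises total revenue.

increase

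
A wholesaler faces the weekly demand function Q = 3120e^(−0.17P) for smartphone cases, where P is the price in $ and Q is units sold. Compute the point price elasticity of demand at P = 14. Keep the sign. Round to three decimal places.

At P = 14, Q = 288.758.
dQ/dP = −0.17·3120e^(−0.17P) = −0.17Q = -49.089.
ε = (dQ/dP)(P/Q) = (-49.089)(14/288.758).

-2.380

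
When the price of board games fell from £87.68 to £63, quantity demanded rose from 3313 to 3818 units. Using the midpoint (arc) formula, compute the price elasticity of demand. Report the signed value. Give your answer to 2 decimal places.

-0.43

ΔQ = 3818 − 3313 = 505; ΔP = 63 − 87.68 = -24.68.
Midpoints: P̄ = 75.34, Q̄ = 3565.5.
ε = (ΔQ/ΔP)(P̄/Q̄) = (505/-24.68)(75.34/3565.5).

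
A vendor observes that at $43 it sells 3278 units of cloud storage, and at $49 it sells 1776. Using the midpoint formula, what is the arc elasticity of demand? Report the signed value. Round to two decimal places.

ΔQ = 1776 − 3278 = -1502; ΔP = 49 − 43 = 6.
Midpoints: P̄ = 46.00, Q̄ = 2527.0.
ε = (ΔQ/ΔP)(P̄/Q̄) = (-1502/6)(46.00/2527.0).

-4.56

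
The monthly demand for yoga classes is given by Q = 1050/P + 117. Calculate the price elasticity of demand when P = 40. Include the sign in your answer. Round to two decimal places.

At P = 40, Q = 143.250.
dQ/dP = −1050/P² = -0.656.
ε = (dQ/dP)(P/Q) = (-0.656)(40/143.250).

-0.18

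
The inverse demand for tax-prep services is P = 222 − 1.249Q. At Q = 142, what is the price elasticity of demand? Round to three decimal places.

-0.252

At Q = 142, P = 222 − 1.249(142) = 44.64.
dP/dQ = −1.249, so dQ/dP = 1/(−1.249) = -0.801.
ε = (dQ/dP)(P/Q) = (-0.801)(44.64/142).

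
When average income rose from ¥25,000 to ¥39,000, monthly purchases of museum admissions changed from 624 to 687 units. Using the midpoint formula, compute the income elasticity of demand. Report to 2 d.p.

0.22

ΔQ = 63, ΔI = 14000. Midpoints: Ī = 32,000, Q̄ = 655.5.
ε_I = (ΔQ/ΔI)(Ī/Q̄) = (63/14000)(32000/655.5).
ε_I > 0, so the good is normal.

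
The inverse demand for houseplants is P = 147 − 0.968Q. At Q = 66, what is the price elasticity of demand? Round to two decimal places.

-1.30

At Q = 66, P = 147 − 0.968(66) = 83.11.
dP/dQ = −0.968, so dQ/dP = 1/(−0.968) = -1.033.
ε = (dQ/dP)(P/Q) = (-1.033)(83.11/66).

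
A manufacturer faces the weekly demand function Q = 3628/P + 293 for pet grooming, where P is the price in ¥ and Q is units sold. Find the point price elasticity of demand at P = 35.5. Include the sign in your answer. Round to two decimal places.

-0.26

At P = 35.5, Q = 395.197.
dQ/dP = −3628/P² = -2.879.
ε = (dQ/dP)(P/Q) = (-2.879)(35.5/395.197).
|ε| < 1, so demand is inelastic at this price.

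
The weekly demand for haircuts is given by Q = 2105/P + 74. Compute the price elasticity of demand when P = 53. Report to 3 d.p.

At P = 53, Q = 113.717.
dQ/dP = −2105/P² = -0.749.
ε = (dQ/dP)(P/Q) = (-0.749)(53/113.717).
|ε| < 1, so demand is inelastic at this price.

-0.349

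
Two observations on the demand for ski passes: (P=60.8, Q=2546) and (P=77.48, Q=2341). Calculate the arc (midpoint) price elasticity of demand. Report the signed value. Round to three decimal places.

-0.348

ΔQ = 2341 − 2546 = -205; ΔP = 77.48 − 60.8 = 16.68.
Midpoints: P̄ = 69.14, Q̄ = 2443.5.
ε = (ΔQ/ΔP)(P̄/Q̄) = (-205/16.68)(69.14/2443.5).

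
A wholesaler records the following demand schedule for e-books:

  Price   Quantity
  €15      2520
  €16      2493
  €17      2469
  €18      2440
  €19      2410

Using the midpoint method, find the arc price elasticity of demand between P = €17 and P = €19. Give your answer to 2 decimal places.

At P = 17, Q = 2469; at P = 19, Q = 2410.
ΔQ = -59, ΔP = 2. Midpoints: P̄ = 18.00, Q̄ = 2439.5.
ε = (ΔQ/ΔP)(P̄/Q̄) = (-59/2)(18.00/2439.5).

-0.22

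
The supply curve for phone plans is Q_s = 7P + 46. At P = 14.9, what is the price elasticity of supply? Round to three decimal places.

0.694

At P = 14.9, Q_s = 150.30.
dQ_s/dP = 7.
ε_s = (dQ_s/dP)(P/Q_s) = (7)(14.9/150.30).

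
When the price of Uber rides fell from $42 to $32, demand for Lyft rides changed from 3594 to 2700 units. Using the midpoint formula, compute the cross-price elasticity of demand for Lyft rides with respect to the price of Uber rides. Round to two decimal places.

1.05

ΔQ_x = 2700 − 3594 = -894; ΔP_y = 32 − 42 = -10.
Midpoints: P̄_y = 37.00, Q̄_x = 3147.0.
ε_xy = (ΔQ_x/ΔP_y)(P̄_y/Q̄_x) = (-894/-10)(37.00/3147.0).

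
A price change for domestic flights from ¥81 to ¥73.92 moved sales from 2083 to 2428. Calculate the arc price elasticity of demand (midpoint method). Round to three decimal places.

-1.673

ΔQ = 2428 − 2083 = 345; ΔP = 73.92 − 81 = -7.08.
Midpoints: P̄ = 77.46, Q̄ = 2255.5.
ε = (ΔQ/ΔP)(P̄/Q̄) = (345/-7.08)(77.46/2255.5).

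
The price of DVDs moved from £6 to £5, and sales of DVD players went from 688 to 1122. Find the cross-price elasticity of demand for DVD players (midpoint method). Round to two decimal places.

ΔQ_x = 1122 − 688 = 434; ΔP_y = 5 − 6 = -1.
Midpoints: P̄_y = 5.50, Q̄_x = 905.0.
ε_xy = (ΔQ_x/ΔP_y)(P̄_y/Q̄_x) = (434/-1)(5.50/905.0).
ε_xy < 0, so the goods are complements.

-2.64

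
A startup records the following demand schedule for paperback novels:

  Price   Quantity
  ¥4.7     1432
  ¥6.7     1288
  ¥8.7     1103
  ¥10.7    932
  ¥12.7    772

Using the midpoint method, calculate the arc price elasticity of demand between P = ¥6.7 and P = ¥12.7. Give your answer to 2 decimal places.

At P = 6.7, Q = 1288; at P = 12.7, Q = 772.
ΔQ = -516, ΔP = 6.0. Midpoints: P̄ = 9.70, Q̄ = 1030.0.
ε = (ΔQ/ΔP)(P̄/Q̄) = (-516/6.0)(9.70/1030.0).

-0.81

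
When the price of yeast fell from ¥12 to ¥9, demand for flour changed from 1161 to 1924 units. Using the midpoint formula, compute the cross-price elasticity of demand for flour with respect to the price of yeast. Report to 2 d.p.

ΔQ_x = 1924 − 1161 = 763; ΔP_y = 9 − 12 = -3.
Midpoints: P̄_y = 10.50, Q̄_x = 1542.5.
ε_xy = (ΔQ_x/ΔP_y)(P̄_y/Q̄_x) = (763/-3)(10.50/1542.5).

-1.73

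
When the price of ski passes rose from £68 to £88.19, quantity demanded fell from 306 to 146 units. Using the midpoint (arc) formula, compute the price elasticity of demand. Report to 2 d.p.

ΔQ = 146 − 306 = -160; ΔP = 88.19 − 68 = 20.19.
Midpoints: P̄ = 78.09, Q̄ = 226.0.
ε = (ΔQ/ΔP)(P̄/Q̄) = (-160/20.19)(78.09/226.0).

-2.74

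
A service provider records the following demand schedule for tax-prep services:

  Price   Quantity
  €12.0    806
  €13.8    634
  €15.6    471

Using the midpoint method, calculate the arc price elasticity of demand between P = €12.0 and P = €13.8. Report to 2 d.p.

-1.71

At P = 12.0, Q = 806; at P = 13.8, Q = 634.
ΔQ = -172, ΔP = 1.8. Midpoints: P̄ = 12.90, Q̄ = 720.0.
ε = (ΔQ/ΔP)(P̄/Q̄) = (-172/1.8)(12.90/720.0).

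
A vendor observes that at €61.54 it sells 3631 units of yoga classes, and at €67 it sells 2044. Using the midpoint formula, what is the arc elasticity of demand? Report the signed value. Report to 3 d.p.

-6.583

ΔQ = 2044 − 3631 = -1587; ΔP = 67 − 61.54 = 5.46.
Midpoints: P̄ = 64.27, Q̄ = 2837.5.
ε = (ΔQ/ΔP)(P̄/Q̄) = (-1587/5.46)(64.27/2837.5).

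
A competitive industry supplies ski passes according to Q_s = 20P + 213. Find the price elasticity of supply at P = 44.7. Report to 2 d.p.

0.81

At P = 44.7, Q_s = 1107.
dQ_s/dP = 20.
ε_s = (dQ_s/dP)(P/Q_s) = (20)(44.7/1107).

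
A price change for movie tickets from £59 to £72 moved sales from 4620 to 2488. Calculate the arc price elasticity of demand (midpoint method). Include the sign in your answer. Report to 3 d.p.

ΔQ = 2488 − 4620 = -2132; ΔP = 72 − 59 = 13.
Midpoints: P̄ = 65.50, Q̄ = 3554.0.
ε = (ΔQ/ΔP)(P̄/Q̄) = (-2132/13)(65.50/3554.0).

-3.023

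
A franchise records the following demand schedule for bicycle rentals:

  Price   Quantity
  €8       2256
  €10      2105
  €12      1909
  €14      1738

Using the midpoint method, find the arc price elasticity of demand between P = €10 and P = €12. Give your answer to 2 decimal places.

At P = 10, Q = 2105; at P = 12, Q = 1909.
ΔQ = -196, ΔP = 2. Midpoints: P̄ = 11.00, Q̄ = 2007.0.
ε = (ΔQ/ΔP)(P̄/Q̄) = (-196/2)(11.00/2007.0).

-0.54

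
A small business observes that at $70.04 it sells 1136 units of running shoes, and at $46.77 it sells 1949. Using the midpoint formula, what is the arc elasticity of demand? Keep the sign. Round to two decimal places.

-1.32

ΔQ = 1949 − 1136 = 813; ΔP = 46.77 − 70.04 = -23.27.
Midpoints: P̄ = 58.41, Q̄ = 1542.5.
ε = (ΔQ/ΔP)(P̄/Q̄) = (813/-23.27)(58.41/1542.5).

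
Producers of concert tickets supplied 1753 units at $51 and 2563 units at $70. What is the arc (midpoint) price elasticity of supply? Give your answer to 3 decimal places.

ΔQ = 2563 − 1753 = 810; ΔP = 70 − 51 = 19.
Midpoints: P̄ = 60.50, Q̄ = 2158.0.
ε_s = (ΔQ/ΔP)(P̄/Q̄) = (810/19)(60.50/2158.0).

1.195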